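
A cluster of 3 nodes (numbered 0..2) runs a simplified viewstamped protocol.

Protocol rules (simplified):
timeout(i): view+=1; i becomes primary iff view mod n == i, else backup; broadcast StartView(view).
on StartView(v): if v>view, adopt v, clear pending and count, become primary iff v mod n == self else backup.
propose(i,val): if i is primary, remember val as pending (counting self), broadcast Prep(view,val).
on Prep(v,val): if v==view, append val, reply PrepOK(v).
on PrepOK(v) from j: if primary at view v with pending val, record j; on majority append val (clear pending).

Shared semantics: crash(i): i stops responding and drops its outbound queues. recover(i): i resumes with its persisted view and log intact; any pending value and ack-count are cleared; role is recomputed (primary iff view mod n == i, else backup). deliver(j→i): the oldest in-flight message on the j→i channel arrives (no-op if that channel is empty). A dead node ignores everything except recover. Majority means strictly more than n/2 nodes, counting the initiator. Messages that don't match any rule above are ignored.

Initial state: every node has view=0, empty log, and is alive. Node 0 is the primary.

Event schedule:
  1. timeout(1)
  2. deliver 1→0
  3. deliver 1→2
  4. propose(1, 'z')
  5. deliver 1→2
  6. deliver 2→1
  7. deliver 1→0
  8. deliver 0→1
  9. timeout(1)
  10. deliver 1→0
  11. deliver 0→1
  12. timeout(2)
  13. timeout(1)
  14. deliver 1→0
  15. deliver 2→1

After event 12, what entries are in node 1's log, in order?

[1] timeout(1) → N1(prim v1 [-])
[2] deliver 1→0 → N0(back v1 [-])
[3] deliver 1→2 → N2(back v1 [-])
[4] propose(1,'z') → ∅
[5] deliver 1→2 → N2(back v1 [z])
[6] deliver 2→1 → N1(prim v1 [z])
[7] deliver 1→0 → N0(back v1 [z])
[8] deliver 0→1 → ∅
[9] timeout(1) → N1(back v2 [z])
[10] deliver 1→0 → N0(back v2 [z])
[11] deliver 0→1 → ∅
[12] timeout(2) → N2(prim v2 [z])

z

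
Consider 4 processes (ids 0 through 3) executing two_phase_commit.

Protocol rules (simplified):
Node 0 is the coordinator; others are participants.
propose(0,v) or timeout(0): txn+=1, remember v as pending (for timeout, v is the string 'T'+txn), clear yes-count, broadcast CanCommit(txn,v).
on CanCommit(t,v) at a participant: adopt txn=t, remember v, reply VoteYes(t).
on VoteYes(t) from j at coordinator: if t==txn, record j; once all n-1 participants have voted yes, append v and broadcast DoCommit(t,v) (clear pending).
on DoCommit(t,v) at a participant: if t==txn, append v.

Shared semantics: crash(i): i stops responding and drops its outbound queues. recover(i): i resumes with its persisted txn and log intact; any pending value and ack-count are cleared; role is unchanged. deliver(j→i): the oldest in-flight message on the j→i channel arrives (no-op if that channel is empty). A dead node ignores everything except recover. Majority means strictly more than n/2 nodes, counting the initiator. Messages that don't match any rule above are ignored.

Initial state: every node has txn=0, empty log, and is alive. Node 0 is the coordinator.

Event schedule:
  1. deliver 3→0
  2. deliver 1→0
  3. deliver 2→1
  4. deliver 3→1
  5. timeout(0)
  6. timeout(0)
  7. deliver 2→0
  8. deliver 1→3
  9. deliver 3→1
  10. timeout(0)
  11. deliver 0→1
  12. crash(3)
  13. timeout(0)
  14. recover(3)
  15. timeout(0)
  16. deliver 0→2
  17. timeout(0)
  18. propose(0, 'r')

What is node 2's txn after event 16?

1

[1] deliver 3→0 → ∅
[2] deliver 1→0 → ∅
[3] deliver 2→1 → ∅
[4] deliver 3→1 → ∅
[5] timeout(0) → N0(coor t1 [-])
[6] timeout(0) → N0(coor t2 [-])
[7] deliver 2→0 → ∅
[8] deliver 1→3 → ∅
[9] deliver 3→1 → ∅
[10] timeout(0) → N0(coor t3 [-])
[11] deliver 0→1 → N1(part t1 [-])
[12] crash(3) → N3(✗part t0 [-])
[13] timeout(0) → N0(coor t4 [-])
[14] recover(3) → N3(part t0 [-])
[15] timeout(0) → N0(coor t5 [-])
[16] deliver 0→2 → N2(part t1 [-])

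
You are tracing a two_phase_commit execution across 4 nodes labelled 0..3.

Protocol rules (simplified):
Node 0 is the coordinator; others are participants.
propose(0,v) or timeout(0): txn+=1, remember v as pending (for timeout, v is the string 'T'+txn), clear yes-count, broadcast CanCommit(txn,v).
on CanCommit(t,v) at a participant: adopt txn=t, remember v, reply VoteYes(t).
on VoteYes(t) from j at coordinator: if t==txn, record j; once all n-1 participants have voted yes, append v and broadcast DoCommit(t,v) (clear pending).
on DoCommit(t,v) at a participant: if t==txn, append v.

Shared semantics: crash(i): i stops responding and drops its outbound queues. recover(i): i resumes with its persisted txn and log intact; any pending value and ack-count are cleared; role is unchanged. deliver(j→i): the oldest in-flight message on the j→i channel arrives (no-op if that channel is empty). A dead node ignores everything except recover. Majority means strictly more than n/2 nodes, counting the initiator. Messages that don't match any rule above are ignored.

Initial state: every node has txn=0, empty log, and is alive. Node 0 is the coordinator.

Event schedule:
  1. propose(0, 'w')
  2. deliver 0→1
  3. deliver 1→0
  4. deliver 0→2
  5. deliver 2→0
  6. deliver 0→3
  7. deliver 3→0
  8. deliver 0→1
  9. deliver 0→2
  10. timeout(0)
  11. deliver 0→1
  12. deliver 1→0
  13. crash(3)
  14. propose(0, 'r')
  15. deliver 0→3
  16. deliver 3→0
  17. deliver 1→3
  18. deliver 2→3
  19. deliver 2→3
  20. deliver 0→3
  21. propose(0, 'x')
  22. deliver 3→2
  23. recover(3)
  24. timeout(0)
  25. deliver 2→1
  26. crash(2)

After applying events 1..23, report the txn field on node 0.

4

e1 propose(0,'w'): 0[coor,t=1,-]
e2 deliver 0→1: 1[part,t=1,-]
e3 deliver 1→0: ·
e4 deliver 0→2: 2[part,t=1,-]
e5 deliver 2→0: ·
e6 deliver 0→3: 3[part,t=1,-]
e7 deliver 3→0: 0[coor,t=1,w]
e8 deliver 0→1: 1[part,t=1,w]
e9 deliver 0→2: 2[part,t=1,w]
e10 timeout(0): 0[coor,t=2,w]
e11 deliver 0→1: 1[part,t=2,w]
e12 deliver 1→0: ·
e13 crash(3): 3[✗part,t=1,-]
e14 propose(0,'r'): 0[coor,t=3,w]
e15 deliver 0→3: ·
e16 deliver 3→0: ·
e17 deliver 1→3: ·
e18 deliver 2→3: ·
e19 deliver 2→3: ·
e20 deliver 0→3: ·
e21 propose(0,'x'): 0[coor,t=4,w]
e22 deliver 3→2: ·
e23 recover(3): 3[part,t=1,-]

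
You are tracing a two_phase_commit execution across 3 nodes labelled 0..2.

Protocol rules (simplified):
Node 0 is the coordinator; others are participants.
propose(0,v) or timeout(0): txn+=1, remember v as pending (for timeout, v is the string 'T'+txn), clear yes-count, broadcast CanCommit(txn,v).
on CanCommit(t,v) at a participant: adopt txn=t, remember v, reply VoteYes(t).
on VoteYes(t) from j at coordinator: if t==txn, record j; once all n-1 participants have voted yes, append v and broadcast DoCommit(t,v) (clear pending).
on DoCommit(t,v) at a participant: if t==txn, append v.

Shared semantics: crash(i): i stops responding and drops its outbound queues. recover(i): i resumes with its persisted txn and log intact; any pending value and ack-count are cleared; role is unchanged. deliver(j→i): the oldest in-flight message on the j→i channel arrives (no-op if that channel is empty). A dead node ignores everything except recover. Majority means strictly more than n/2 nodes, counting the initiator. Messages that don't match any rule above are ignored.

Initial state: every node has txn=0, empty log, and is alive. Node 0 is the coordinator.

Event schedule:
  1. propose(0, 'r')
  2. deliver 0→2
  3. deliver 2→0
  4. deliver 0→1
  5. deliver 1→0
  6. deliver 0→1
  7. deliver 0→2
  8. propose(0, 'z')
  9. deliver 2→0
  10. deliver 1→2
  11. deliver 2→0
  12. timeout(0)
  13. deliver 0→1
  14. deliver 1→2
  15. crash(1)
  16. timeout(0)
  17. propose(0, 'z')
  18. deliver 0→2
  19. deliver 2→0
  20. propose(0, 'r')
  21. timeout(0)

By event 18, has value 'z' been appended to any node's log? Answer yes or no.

no

after 1 — propose(0,'r'): n0:coor/t1/[-]
after 2 — deliver 0→2: n2:part/t1/[-]
after 3 — deliver 2→0: ·
after 4 — deliver 0→1: n1:part/t1/[-]
after 5 — deliver 1→0: n0:coor/t1/[r]
after 6 — deliver 0→1: n1:part/t1/[r]
after 7 — deliver 0→2: n2:part/t1/[r]
after 8 — propose(0,'z'): n0:coor/t2/[r]
after 9 — deliver 2→0: ·
after 10 — deliver 1→2: ·
after 11 — deliver 2→0: ·
after 12 — timeout(0): n0:coor/t3/[r]
after 13 — deliver 0→1: n1:part/t2/[r]
after 14 — deliver 1→2: ·
after 15 — crash(1): n1:✗part/t2/[r]
after 16 — timeout(0): n0:coor/t4/[r]
after 17 — propose(0,'z'): n0:coor/t5/[r]
after 18 — deliver 0→2: n2:part/t2/[r]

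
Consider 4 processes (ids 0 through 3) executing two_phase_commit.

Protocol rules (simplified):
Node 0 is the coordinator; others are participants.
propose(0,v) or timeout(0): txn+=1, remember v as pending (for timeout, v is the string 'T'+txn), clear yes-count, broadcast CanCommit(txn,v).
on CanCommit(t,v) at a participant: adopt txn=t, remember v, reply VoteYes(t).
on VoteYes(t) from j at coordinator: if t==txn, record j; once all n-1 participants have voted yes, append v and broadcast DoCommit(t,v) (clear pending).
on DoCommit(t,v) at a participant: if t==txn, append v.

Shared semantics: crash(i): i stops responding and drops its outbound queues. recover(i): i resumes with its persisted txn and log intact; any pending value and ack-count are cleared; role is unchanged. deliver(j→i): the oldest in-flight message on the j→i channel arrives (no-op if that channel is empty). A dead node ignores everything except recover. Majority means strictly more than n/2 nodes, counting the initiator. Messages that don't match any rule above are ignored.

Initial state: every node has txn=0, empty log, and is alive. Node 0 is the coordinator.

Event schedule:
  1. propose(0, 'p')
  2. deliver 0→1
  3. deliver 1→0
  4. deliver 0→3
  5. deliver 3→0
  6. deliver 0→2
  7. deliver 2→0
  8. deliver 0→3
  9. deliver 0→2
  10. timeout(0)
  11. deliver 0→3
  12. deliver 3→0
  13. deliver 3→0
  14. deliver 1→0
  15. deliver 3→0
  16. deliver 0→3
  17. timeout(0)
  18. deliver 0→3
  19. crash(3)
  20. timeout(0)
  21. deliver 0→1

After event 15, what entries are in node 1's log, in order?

[1] propose(0,'p') → N0(coor t1 [-])
[2] deliver 0→1 → N1(part t1 [-])
[3] deliver 1→0 → ∅
[4] deliver 0→3 → N3(part t1 [-])
[5] deliver 3→0 → ∅
[6] deliver 0→2 → N2(part t1 [-])
[7] deliver 2→0 → N0(coor t1 [p])
[8] deliver 0→3 → N3(part t1 [p])
[9] deliver 0→2 → N2(part t1 [p])
[10] timeout(0) → N0(coor t2 [p])
[11] deliver 0→3 → N3(part t2 [p])
[12] deliver 3→0 → ∅
[13] deliver 3→0 → ∅
[14] deliver 1→0 → ∅
[15] deliver 3→0 → ∅

empty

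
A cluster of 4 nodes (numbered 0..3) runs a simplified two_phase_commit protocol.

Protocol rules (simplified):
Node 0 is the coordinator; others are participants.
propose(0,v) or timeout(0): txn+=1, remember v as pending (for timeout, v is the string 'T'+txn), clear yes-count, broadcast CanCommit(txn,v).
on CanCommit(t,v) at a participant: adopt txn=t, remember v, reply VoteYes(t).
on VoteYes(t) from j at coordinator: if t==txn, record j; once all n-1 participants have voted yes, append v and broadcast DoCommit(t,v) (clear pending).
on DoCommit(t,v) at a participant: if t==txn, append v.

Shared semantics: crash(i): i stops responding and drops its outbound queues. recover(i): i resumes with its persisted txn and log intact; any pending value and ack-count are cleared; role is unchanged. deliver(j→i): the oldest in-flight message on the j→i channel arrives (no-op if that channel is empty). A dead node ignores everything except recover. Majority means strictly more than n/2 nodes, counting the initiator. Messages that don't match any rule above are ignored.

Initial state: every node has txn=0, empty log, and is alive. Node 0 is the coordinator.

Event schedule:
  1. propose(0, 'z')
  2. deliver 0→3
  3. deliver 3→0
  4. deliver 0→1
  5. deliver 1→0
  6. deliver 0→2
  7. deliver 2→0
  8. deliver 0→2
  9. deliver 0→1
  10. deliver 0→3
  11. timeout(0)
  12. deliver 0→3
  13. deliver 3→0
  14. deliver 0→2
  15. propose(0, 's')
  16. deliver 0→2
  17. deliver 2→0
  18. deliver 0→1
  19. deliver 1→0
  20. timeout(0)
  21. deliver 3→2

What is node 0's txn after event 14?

1. propose(0,'z'):  <0:coor t1 ->
2. deliver 0→3:  <3:part t1 ->
3. deliver 3→0:  nop
4. deliver 0→1:  <1:part t1 ->
5. deliver 1→0:  nop
6. deliver 0→2:  <2:part t1 ->
7. deliver 2→0:  <0:coor t1 z>
8. deliver 0→2:  <2:part t1 z>
9. deliver 0→1:  <1:part t1 z>
10. deliver 0→3:  <3:part t1 z>
11. timeout(0):  <0:coor t2 z>
12. deliver 0→3:  <3:part t2 z>
13. deliver 3→0:  nop
14. deliver 0→2:  <2:part t2 z>

2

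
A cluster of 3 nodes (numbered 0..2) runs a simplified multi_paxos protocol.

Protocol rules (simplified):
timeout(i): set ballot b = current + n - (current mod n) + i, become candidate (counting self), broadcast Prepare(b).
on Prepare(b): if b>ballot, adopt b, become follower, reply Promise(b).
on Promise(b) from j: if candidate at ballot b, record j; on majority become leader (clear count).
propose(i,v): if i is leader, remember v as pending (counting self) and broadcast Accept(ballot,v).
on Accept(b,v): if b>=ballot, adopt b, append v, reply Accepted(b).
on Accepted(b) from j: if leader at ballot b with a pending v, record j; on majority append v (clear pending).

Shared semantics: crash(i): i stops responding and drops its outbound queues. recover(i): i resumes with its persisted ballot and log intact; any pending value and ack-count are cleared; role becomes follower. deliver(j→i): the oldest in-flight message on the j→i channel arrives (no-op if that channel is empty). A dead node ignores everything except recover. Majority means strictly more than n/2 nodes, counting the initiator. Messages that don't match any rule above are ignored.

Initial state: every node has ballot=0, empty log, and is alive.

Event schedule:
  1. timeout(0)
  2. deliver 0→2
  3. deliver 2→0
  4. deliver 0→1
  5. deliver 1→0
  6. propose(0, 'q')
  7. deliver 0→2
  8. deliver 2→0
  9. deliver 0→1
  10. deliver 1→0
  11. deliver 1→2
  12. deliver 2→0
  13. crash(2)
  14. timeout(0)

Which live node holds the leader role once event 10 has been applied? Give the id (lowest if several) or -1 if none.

e1 timeout(0): 0[cand,b=3,-]
e2 deliver 0→2: 2[foll,b=3,-]
e3 deliver 2→0: 0[lead,b=3,-]
e4 deliver 0→1: 1[foll,b=3,-]
e5 deliver 1→0: ·
e6 propose(0,'q'): ·
e7 deliver 0→2: 2[foll,b=3,q]
e8 deliver 2→0: 0[lead,b=3,q]
e9 deliver 0→1: 1[foll,b=3,q]
e10 deliver 1→0: ·

0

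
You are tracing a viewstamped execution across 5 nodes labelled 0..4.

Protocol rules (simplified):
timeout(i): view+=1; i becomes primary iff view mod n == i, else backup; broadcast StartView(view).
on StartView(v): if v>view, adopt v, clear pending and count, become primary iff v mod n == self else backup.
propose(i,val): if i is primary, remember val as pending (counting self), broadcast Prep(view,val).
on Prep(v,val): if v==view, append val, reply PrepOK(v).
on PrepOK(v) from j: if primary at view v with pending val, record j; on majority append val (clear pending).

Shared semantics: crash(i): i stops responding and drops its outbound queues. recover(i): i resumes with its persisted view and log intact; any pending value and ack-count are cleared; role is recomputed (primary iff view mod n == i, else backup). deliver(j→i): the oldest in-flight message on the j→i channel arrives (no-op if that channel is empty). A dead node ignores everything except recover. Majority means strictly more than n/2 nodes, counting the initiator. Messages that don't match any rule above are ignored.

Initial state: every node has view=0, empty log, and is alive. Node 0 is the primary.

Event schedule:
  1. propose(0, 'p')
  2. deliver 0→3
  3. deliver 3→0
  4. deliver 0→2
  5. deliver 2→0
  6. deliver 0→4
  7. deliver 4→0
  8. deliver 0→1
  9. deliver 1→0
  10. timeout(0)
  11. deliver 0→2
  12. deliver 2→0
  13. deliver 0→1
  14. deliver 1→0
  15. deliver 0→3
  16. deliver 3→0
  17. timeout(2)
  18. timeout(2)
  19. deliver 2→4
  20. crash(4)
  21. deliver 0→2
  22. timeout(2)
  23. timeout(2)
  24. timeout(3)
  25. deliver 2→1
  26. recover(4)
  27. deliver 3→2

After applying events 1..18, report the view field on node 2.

1. propose(0,'p'):  nop
2. deliver 0→3:  <3:back v0 p>
3. deliver 3→0:  nop
4. deliver 0→2:  <2:back v0 p>
5. deliver 2→0:  <0:prim v0 p>
6. deliver 0→4:  <4:back v0 p>
7. deliver 4→0:  nop
8. deliver 0→1:  <1:back v0 p>
9. deliver 1→0:  nop
10. timeout(0):  <0:back v1 p>
11. deliver 0→2:  <2:back v1 p>
12. deliver 2→0:  nop
13. deliver 0→1:  <1:prim v1 p>
14. deliver 1→0:  nop
15. deliver 0→3:  <3:back v1 p>
16. deliver 3→0:  nop
17. timeout(2):  <2:prim v2 p>
18. timeout(2):  <2:back v3 p>

3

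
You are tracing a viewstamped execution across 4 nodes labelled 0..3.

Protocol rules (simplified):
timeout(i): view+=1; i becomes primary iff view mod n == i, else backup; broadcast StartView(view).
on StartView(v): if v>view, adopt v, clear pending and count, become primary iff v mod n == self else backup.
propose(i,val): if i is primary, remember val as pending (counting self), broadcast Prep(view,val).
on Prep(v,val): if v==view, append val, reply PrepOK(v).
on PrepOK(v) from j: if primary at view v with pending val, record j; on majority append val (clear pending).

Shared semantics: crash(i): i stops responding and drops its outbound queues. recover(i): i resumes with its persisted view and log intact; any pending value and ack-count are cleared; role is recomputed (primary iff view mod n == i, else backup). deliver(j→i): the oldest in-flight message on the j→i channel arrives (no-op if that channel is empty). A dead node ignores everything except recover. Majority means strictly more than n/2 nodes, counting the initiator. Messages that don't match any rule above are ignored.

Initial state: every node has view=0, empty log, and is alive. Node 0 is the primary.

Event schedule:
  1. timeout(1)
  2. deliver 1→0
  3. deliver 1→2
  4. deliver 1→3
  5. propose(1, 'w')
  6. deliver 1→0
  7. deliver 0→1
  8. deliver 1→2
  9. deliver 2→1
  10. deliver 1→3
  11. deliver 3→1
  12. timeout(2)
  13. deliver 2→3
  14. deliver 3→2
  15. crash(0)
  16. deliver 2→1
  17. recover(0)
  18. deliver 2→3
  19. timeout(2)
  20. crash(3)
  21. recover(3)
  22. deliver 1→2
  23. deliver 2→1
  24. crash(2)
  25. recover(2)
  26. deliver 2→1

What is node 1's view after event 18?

step 1 timeout(1): 1={prim,v=1,log=-}
step 2 deliver 1→0: 0={back,v=1,log=-}
step 3 deliver 1→2: 2={back,v=1,log=-}
step 4 deliver 1→3: 3={back,v=1,log=-}
step 5 propose(1,'w'): —
step 6 deliver 1→0: 0={back,v=1,log=w}
step 7 deliver 0→1: —
step 8 deliver 1→2: 2={back,v=1,log=w}
step 9 deliver 2→1: 1={prim,v=1,log=w}
step 10 deliver 1→3: 3={back,v=1,log=w}
step 11 deliver 3→1: —
step 12 timeout(2): 2={prim,v=2,log=w}
step 13 deliver 2→3: 3={back,v=2,log=w}
step 14 deliver 3→2: —
step 15 crash(0): 0={✗back,v=1,log=w}
step 16 deliver 2→1: 1={back,v=2,log=w}
step 17 recover(0): 0={back,v=1,log=w}
step 18 deliver 2→3: —

2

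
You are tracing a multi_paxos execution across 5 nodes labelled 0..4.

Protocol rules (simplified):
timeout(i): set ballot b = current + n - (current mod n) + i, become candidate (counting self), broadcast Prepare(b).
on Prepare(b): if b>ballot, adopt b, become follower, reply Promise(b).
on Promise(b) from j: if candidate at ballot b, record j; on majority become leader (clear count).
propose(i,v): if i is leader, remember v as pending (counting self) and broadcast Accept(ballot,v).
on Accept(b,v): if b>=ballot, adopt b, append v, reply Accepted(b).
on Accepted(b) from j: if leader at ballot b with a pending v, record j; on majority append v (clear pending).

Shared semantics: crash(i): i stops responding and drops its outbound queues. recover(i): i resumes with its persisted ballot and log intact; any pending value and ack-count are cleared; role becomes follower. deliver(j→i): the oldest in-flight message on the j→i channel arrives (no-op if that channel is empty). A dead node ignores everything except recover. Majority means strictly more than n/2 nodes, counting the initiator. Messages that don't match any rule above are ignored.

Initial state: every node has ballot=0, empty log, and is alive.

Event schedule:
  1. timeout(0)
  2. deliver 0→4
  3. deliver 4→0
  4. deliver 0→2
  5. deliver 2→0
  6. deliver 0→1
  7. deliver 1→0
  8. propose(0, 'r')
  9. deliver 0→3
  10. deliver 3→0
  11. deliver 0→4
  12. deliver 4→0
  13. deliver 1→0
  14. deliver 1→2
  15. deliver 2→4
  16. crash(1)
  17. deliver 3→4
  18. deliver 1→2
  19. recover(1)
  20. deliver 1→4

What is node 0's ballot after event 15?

e1 timeout(0): 0[cand,b=5,-]
e2 deliver 0→4: 4[foll,b=5,-]
e3 deliver 4→0: ·
e4 deliver 0→2: 2[foll,b=5,-]
e5 deliver 2→0: 0[lead,b=5,-]
e6 deliver 0→1: 1[foll,b=5,-]
e7 deliver 1→0: ·
e8 propose(0,'r'): ·
e9 deliver 0→3: 3[foll,b=5,-]
e10 deliver 3→0: ·
e11 deliver 0→4: 4[foll,b=5,r]
e12 deliver 4→0: ·
e13 deliver 1→0: ·
e14 deliver 1→2: ·
e15 deliver 2→4: ·

5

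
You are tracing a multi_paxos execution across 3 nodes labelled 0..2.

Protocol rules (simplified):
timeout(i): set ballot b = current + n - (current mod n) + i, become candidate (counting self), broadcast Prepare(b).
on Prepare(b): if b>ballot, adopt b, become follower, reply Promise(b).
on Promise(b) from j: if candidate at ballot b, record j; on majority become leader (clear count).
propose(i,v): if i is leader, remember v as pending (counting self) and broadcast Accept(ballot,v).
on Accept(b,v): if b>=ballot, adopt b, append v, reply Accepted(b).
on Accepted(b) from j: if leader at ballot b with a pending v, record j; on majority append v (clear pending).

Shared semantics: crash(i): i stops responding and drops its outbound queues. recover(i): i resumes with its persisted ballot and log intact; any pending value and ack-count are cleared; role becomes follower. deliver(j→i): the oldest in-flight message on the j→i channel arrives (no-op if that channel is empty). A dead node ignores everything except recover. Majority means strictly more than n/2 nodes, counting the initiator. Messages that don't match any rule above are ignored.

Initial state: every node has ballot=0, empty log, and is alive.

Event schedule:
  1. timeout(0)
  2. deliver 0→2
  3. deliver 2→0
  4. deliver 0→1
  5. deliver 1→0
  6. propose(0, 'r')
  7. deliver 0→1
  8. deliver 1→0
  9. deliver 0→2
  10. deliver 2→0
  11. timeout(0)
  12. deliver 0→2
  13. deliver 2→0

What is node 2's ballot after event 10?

3

step 1 timeout(0): 0={cand,b=3,log=-}
step 2 deliver 0→2: 2={foll,b=3,log=-}
step 3 deliver 2→0: 0={lead,b=3,log=-}
step 4 deliver 0→1: 1={foll,b=3,log=-}
step 5 deliver 1→0: —
step 6 propose(0,'r'): —
step 7 deliver 0→1: 1={foll,b=3,log=r}
step 8 deliver 1→0: 0={lead,b=3,log=r}
step 9 deliver 0→2: 2={foll,b=3,log=r}
step 10 deliver 2→0: —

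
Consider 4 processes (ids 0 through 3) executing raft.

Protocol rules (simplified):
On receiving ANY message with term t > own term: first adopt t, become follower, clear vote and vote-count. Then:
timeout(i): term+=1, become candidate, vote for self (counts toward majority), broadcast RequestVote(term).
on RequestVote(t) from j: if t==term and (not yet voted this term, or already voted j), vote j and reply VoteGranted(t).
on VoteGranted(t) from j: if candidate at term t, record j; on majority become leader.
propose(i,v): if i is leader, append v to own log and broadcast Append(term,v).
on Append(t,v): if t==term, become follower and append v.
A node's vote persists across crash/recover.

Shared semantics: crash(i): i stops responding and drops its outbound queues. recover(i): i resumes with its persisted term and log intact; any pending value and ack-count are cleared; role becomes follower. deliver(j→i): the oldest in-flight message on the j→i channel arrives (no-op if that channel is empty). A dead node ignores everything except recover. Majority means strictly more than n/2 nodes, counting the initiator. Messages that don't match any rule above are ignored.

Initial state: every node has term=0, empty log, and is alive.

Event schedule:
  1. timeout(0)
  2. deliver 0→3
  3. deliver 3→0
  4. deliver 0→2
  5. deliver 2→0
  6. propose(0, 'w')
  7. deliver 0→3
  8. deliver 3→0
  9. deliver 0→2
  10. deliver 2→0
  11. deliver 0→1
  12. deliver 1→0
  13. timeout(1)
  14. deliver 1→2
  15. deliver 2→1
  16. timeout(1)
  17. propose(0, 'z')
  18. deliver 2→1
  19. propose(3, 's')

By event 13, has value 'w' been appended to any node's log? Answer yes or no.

yes

[1] timeout(0) → N0(cand t1 [-])
[2] deliver 0→3 → N3(foll t1 [-])
[3] deliver 3→0 → ∅
[4] deliver 0→2 → N2(foll t1 [-])
[5] deliver 2→0 → N0(lead t1 [-])
[6] propose(0,'w') → N0(lead t1 [w])
[7] deliver 0→3 → N3(foll t1 [w])
[8] deliver 3→0 → ∅
[9] deliver 0→2 → N2(foll t1 [w])
[10] deliver 2→0 → ∅
[11] deliver 0→1 → N1(foll t1 [-])
[12] deliver 1→0 → ∅
[13] timeout(1) → N1(cand t2 [-])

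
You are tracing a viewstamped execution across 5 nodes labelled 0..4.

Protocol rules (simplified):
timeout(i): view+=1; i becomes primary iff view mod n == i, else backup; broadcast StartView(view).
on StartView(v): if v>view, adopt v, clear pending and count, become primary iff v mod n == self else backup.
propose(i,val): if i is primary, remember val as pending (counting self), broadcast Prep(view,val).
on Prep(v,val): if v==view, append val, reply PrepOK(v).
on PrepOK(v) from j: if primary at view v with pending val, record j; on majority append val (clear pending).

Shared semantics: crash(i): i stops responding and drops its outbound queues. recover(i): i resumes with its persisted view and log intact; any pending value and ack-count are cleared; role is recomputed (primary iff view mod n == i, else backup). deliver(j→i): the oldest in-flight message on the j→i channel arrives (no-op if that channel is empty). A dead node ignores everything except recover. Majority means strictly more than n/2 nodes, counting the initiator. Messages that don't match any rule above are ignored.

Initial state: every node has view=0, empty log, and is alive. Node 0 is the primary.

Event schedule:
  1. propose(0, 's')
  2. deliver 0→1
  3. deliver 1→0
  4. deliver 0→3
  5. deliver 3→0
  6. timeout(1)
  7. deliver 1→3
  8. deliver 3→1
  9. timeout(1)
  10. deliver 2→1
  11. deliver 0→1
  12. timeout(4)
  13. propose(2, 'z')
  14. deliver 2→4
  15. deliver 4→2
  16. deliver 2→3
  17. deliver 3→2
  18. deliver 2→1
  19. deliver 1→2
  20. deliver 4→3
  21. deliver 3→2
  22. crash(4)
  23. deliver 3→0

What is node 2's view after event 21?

e1 propose(0,'s'): ·
e2 deliver 0→1: 1[back,v=0,s]
e3 deliver 1→0: ·
e4 deliver 0→3: 3[back,v=0,s]
e5 deliver 3→0: 0[prim,v=0,s]
e6 timeout(1): 1[prim,v=1,s]
e7 deliver 1→3: 3[back,v=1,s]
e8 deliver 3→1: ·
e9 timeout(1): 1[back,v=2,s]
e10 deliver 2→1: ·
e11 deliver 0→1: ·
e12 timeout(4): 4[back,v=1,-]
e13 propose(2,'z'): ·
e14 deliver 2→4: ·
e15 deliver 4→2: 2[back,v=1,-]
e16 deliver 2→3: ·
e17 deliver 3→2: ·
e18 deliver 2→1: ·
e19 deliver 1→2: ·
e20 deliver 4→3: ·
e21 deliver 3→2: ·

1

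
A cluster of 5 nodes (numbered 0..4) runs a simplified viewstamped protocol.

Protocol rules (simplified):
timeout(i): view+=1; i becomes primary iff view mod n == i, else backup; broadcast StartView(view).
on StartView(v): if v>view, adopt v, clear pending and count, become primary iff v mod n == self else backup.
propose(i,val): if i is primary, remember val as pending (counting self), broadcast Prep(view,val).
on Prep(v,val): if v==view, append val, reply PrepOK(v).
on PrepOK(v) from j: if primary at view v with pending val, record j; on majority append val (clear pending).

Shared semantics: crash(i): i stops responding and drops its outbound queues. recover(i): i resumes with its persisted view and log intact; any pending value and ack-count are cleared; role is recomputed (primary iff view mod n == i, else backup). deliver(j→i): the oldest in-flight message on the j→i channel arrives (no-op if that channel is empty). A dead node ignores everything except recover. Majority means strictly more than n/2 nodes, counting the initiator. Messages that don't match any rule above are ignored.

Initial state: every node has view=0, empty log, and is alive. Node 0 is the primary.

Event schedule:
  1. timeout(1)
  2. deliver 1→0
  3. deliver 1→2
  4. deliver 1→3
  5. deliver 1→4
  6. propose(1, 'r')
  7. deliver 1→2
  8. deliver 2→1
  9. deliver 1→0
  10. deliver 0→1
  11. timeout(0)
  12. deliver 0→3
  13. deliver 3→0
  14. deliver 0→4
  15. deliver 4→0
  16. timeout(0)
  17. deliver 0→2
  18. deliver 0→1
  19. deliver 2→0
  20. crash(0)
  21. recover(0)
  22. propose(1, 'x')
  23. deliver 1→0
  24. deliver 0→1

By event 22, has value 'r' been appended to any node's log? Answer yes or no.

yes

1. timeout(1):  <1:prim v1 ->
2. deliver 1→0:  <0:back v1 ->
3. deliver 1→2:  <2:back v1 ->
4. deliver 1→3:  <3:back v1 ->
5. deliver 1→4:  <4:back v1 ->
6. propose(1,'r'):  nop
7. deliver 1→2:  <2:back v1 r>
8. deliver 2→1:  nop
9. deliver 1→0:  <0:back v1 r>
10. deliver 0→1:  <1:prim v1 r>
11. timeout(0):  <0:back v2 r>
12. deliver 0→3:  <3:back v2 ->
13. deliver 3→0:  nop
14. deliver 0→4:  <4:back v2 ->
15. deliver 4→0:  nop
16. timeout(0):  <0:back v3 r>
17. deliver 0→2:  <2:prim v2 r>
18. deliver 0→1:  <1:back v2 r>
19. deliver 2→0:  nop
20. crash(0):  <0:✗back v3 r>
21. recover(0):  <0:back v3 r>
22. propose(1,'x'):  nop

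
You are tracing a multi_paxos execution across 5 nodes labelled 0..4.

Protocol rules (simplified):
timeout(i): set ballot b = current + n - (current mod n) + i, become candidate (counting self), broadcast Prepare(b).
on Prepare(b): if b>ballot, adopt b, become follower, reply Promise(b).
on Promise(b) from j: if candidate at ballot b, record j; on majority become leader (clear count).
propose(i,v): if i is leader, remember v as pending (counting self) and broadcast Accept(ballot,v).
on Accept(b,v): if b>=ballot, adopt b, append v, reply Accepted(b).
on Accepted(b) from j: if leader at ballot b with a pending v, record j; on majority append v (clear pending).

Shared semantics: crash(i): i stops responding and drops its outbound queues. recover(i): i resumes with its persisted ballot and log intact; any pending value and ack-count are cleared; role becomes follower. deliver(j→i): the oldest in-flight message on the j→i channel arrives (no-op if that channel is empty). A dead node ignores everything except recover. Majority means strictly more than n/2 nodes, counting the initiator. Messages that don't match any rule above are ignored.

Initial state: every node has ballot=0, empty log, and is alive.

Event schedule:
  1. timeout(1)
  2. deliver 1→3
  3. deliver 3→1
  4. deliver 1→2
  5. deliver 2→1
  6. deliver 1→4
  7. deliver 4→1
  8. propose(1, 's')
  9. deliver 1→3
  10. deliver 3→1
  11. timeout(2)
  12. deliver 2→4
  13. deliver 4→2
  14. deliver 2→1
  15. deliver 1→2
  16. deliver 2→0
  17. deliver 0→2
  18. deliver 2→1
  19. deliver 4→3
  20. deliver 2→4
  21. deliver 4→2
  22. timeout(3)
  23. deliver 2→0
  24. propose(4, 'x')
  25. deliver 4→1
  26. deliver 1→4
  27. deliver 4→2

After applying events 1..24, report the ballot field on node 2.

12

[1] timeout(1) → N1(cand b6 [-])
[2] deliver 1→3 → N3(foll b6 [-])
[3] deliver 3→1 → ∅
[4] deliver 1→2 → N2(foll b6 [-])
[5] deliver 2→1 → N1(lead b6 [-])
[6] deliver 1→4 → N4(foll b6 [-])
[7] deliver 4→1 → ∅
[8] propose(1,'s') → ∅
[9] deliver 1→3 → N3(foll b6 [s])
[10] deliver 3→1 → ∅
[11] timeout(2) → N2(cand b12 [-])
[12] deliver 2→4 → N4(foll b12 [-])
[13] deliver 4→2 → ∅
[14] deliver 2→1 → N1(foll b12 [-])
[15] deliver 1→2 → ∅
[16] deliver 2→0 → N0(foll b12 [-])
[17] deliver 0→2 → N2(lead b12 [-])
[18] deliver 2→1 → ∅
[19] deliver 4→3 → ∅
[20] deliver 2→4 → ∅
[21] deliver 4→2 → ∅
[22] timeout(3) → N3(cand b13 [s])
[23] deliver 2→0 → ∅
[24] propose(4,'x') → ∅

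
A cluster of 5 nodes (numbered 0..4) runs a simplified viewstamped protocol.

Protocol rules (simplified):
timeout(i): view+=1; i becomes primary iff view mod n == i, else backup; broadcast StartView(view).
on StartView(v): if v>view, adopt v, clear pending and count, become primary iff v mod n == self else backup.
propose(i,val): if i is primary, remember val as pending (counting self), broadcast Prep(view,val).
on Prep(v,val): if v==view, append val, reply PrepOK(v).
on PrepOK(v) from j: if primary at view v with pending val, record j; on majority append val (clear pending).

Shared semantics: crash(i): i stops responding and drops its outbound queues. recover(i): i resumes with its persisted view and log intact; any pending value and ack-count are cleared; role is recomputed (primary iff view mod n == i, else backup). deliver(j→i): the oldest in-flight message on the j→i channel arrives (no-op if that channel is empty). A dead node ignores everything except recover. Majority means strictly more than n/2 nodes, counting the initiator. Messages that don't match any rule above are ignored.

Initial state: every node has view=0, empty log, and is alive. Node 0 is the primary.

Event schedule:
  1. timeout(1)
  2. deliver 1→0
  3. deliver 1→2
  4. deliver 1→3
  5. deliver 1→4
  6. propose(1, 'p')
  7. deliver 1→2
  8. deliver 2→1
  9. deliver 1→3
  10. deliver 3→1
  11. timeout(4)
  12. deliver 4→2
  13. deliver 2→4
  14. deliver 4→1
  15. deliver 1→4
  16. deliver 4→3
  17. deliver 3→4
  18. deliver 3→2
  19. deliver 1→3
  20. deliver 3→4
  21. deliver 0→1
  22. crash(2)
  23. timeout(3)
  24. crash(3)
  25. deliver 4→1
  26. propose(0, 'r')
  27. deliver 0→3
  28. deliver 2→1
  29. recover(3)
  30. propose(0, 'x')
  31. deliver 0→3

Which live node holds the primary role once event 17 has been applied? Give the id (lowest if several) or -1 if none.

2

step 1 timeout(1): 1={prim,v=1,log=-}
step 2 deliver 1→0: 0={back,v=1,log=-}
step 3 deliver 1→2: 2={back,v=1,log=-}
step 4 deliver 1→3: 3={back,v=1,log=-}
step 5 deliver 1→4: 4={back,v=1,log=-}
step 6 propose(1,'p'): —
step 7 deliver 1→2: 2={back,v=1,log=p}
step 8 deliver 2→1: —
step 9 deliver 1→3: 3={back,v=1,log=p}
step 10 deliver 3→1: 1={prim,v=1,log=p}
step 11 timeout(4): 4={back,v=2,log=-}
step 12 deliver 4→2: 2={prim,v=2,log=p}
step 13 deliver 2→4: —
step 14 deliver 4→1: 1={back,v=2,log=p}
step 15 deliver 1→4: —
step 16 deliver 4→3: 3={back,v=2,log=p}
step 17 deliver 3→4: —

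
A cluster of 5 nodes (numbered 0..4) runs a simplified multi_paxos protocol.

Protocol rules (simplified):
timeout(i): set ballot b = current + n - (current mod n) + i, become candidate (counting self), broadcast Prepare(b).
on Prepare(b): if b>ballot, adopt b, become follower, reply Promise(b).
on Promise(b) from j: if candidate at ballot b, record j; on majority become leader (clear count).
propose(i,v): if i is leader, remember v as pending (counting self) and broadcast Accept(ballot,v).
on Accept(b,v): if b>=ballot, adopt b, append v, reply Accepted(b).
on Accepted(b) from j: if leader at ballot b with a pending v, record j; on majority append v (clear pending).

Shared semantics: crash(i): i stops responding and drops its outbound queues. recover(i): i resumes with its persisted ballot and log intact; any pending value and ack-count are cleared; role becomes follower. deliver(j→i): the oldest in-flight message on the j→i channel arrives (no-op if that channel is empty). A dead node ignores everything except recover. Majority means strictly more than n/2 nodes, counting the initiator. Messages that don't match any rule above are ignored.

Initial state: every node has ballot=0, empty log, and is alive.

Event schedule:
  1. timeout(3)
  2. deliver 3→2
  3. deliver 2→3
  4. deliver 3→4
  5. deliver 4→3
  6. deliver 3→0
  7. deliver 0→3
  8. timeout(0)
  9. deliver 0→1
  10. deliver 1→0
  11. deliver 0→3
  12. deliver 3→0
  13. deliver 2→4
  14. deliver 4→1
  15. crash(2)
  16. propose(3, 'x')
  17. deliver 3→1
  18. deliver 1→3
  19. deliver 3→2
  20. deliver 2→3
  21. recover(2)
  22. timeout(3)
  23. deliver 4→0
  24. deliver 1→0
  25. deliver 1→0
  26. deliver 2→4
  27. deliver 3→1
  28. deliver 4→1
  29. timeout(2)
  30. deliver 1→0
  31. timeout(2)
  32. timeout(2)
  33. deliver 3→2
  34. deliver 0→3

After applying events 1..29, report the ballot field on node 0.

after 1 — timeout(3): n3:cand/b8/[-]
after 2 — deliver 3→2: n2:foll/b8/[-]
after 3 — deliver 2→3: ·
after 4 — deliver 3→4: n4:foll/b8/[-]
after 5 — deliver 4→3: n3:lead/b8/[-]
after 6 — deliver 3→0: n0:foll/b8/[-]
after 7 — deliver 0→3: ·
after 8 — timeout(0): n0:cand/b10/[-]
after 9 — deliver 0→1: n1:foll/b10/[-]
after 10 — deliver 1→0: ·
after 11 — deliver 0→3: n3:foll/b10/[-]
after 12 — deliver 3→0: n0:lead/b10/[-]
after 13 — deliver 2→4: ·
after 14 — deliver 4→1: ·
after 15 — crash(2): n2:✗foll/b8/[-]
after 16 — propose(3,'x'): ·
after 17 — deliver 3→1: ·
after 18 — deliver 1→3: ·
after 19 — deliver 3→2: ·
after 20 — deliver 2→3: ·
after 21 — recover(2): n2:foll/b8/[-]
after 22 — timeout(3): n3:cand/b18/[-]
after 23 — deliver 4→0: ·
after 24 — deliver 1→0: ·
after 25 — deliver 1→0: ·
after 26 — deliver 2→4: ·
after 27 — deliver 3→1: n1:foll/b18/[-]
after 28 — deliver 4→1: ·
after 29 — timeout(2): n2:cand/b12/[-]

10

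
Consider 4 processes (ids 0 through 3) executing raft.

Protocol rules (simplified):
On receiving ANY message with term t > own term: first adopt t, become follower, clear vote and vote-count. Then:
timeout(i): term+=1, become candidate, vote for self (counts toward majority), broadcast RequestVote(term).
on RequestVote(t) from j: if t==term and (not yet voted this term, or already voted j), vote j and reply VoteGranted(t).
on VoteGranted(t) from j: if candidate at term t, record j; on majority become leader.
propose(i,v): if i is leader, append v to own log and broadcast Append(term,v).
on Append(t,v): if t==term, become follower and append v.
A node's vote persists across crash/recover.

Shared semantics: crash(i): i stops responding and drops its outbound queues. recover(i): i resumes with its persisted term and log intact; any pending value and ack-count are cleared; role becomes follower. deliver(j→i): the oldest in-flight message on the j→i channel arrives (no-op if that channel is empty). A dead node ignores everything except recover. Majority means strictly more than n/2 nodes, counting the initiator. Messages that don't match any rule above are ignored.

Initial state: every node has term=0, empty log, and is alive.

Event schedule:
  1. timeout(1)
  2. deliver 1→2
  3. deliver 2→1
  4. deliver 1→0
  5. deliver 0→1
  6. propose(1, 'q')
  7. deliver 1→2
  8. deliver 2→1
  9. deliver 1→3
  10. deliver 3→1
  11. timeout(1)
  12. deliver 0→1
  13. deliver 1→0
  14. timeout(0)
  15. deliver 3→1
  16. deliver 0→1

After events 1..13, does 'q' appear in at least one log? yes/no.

[1] timeout(1) → N1(cand t1 [-])
[2] deliver 1→2 → N2(foll t1 [-])
[3] deliver 2→1 → ∅
[4] deliver 1→0 → N0(foll t1 [-])
[5] deliver 0→1 → N1(lead t1 [-])
[6] propose(1,'q') → N1(lead t1 [q])
[7] deliver 1→2 → N2(foll t1 [q])
[8] deliver 2→1 → ∅
[9] deliver 1→3 → N3(foll t1 [-])
[10] deliver 3→1 → ∅
[11] timeout(1) → N1(cand t2 [q])
[12] deliver 0→1 → ∅
[13] deliver 1→0 → N0(foll t1 [q])

yes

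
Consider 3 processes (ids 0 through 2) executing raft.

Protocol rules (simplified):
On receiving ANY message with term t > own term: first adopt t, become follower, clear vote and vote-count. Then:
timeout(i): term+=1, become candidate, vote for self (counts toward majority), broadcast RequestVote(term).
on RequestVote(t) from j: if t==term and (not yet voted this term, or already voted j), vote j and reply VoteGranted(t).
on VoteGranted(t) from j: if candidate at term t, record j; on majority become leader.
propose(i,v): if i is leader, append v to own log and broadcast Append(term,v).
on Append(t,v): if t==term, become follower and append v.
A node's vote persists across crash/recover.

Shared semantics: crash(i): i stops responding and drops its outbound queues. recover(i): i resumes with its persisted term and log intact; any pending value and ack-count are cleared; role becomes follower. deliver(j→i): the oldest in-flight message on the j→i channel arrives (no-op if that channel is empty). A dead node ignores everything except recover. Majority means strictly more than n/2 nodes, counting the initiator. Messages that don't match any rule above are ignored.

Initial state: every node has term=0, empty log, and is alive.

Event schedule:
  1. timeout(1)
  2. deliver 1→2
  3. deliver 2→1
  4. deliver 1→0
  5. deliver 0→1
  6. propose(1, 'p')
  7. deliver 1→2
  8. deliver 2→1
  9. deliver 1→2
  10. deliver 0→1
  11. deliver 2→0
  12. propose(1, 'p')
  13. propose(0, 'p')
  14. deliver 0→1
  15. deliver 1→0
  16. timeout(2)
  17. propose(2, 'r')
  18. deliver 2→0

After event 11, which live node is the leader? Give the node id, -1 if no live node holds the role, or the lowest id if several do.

1

1. timeout(1):  <1:cand t1 ->
2. deliver 1→2:  <2:foll t1 ->
3. deliver 2→1:  <1:lead t1 ->
4. deliver 1→0:  <0:foll t1 ->
5. deliver 0→1:  nop
6. propose(1,'p'):  <1:lead t1 p>
7. deliver 1→2:  <2:foll t1 p>
8. deliver 2→1:  nop
9. deliver 1→2:  nop
10. deliver 0→1:  nop
11. deliver 2→0:  nop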